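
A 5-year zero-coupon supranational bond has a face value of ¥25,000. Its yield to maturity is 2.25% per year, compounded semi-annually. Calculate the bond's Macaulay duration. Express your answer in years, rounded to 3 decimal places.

A zero-coupon bond has a single cash flow at maturity, so its Macaulay duration equals its maturity: 5 years.
(Equivalently: 10 semi-annual periods ÷ 2 = 5 years.)

5.000 years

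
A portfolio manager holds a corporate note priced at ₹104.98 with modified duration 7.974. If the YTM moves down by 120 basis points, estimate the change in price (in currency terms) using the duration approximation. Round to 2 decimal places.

Duration approximation: ΔP/P ≈ -D_mod · Δy = -7.974 × (-0.012) = +0.095688.
ΔP ≈ 104.98 × (+0.095688) = +10.04532624.

+₹10.05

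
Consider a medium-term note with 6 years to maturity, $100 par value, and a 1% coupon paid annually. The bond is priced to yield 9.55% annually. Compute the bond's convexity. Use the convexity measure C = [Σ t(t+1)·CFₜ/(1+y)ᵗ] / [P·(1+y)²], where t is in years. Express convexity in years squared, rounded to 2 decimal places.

33.49

With y = 0.0955:
  t   CF        PV=CF/(1+0.0955)^t    t·PV        t(t+1)·PV
  1         1.00         0.9128         0.9128           1.8257
  2         1.00         0.8332         1.6665           4.9995
  3         1.00         0.7606         2.2818           9.1273
  4         1.00         0.6943         2.7772          13.8861
  5         1.00         0.6338         3.1689          19.0134
  6       101.00        58.4315       350.5890       2,454.1233
  Σ                     62.2663       361.3963       2,502.9752
P = 62.2663.
Convexity = Σ t(t+1)·PV / [P·(1+y)²] = 2,502.9752 / (62.2663 × 1.200120) = 33.49492.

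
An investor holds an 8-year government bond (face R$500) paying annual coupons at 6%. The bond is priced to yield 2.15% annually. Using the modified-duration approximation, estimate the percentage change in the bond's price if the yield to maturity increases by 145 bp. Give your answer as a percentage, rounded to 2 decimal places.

-9.61%

Periodic yield y = 0.0215. Modified duration first:
  t   CF        PV=CF/(1+0.0215)^t    t·PV
  1        30.00        29.3686        29.3686
  2        30.00        28.7504        57.5009
  3        30.00        28.1453        84.4360
  4        30.00        27.5529       110.2117
  5        30.00        26.9730       134.8650
  6        30.00        26.4053       158.4318
  7        30.00        25.8495       180.9467
  8       530.00       447.0632     3,576.5054
  Σ                    640.1083     4,332.2661
P = 640.1083; D_Mac = 6.76802 yrs; D_mod = 6.76802/(1+0.0215) = 6.62557 yrs.
ΔP/P ≈ -D_mod · Δy = -6.62557 × (+0.0145) = -0.096071 = -9.6071%.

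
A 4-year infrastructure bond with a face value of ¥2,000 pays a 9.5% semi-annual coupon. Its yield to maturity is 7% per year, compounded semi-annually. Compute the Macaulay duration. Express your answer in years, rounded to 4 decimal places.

Periodic yield y = 0.035. Discount each cash flow and weight by its period:
  t   CF        PV=CF/(1+0.035)^t    t·PV
  1        95.00        91.7874        91.7874
  2        95.00        88.6835       177.3670
  3        95.00        85.6846       257.0537
  4        95.00        82.7870       331.1480
  5        95.00        79.9875       399.9373
  6        95.00        77.2826       463.6954
  7        95.00        74.6691       522.6840
  8     2,095.00     1,590.9672    12,727.7377
  Σ                  2,171.8489    14,971.4105
Price P = Σ PV = 2,171.8489.
Macaulay duration = Σ(t·PV) / P = 14,971.4105 / 2,171.8489 = 6.89339 half-year periods.
In years: 6.89339 / 2 = 3.44670 years.

3.4467 years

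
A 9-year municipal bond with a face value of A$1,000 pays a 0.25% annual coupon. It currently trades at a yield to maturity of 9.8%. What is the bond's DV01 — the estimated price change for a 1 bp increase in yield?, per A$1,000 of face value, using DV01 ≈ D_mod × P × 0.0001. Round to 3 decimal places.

A$0.359

Periodic yield y = 0.098.
  t   CF        PV=CF/(1+0.098)^t    t·PV
  1         2.50         2.2769         2.2769
  2         2.50         2.0736         4.1473
  3         2.50         1.8886         5.6657
  4         2.50         1.7200         6.8800
  5         2.50         1.5665         7.8325
  6         2.50         1.4267         8.5601
  7         2.50         1.2993         9.0954
  8         2.50         1.1834         9.4670
  9     1,002.50       432.1787     3,889.6080
  Σ                    445.6136     3,943.5328
P = 445.6136; D_Mac = 8.84967 yrs; D_mod = 8.05981 yrs.
DV01 ≈ 8.05981 × 445.6136 × 0.0001 = 0.359156.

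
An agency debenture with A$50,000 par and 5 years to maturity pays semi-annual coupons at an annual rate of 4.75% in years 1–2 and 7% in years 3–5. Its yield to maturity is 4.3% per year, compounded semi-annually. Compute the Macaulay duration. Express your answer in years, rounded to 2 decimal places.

4.47 years

Periodic yield y = 0.0215. Discount each cash flow and weight by its period:
  t   CF        PV=CF/(1+0.0215)^t    t·PV
  1     1,187.50     1,162.5061     1,162.5061
  2     1,187.50     1,138.0383     2,276.0766
  3     1,187.50     1,114.0855     3,342.2564
  4     1,187.50     1,090.6368     4,362.5471
  5     1,750.00     1,573.4255     7,867.1277
  6     1,750.00     1,540.3089     9,241.8534
  7     1,750.00     1,507.8893    10,555.2249
  8     1,750.00     1,476.1520    11,809.2160
  9     1,750.00     1,445.0827    13,005.7445
  10   51,750.00    41,833.7353   418,337.3533
  Σ                 53,881.8604   481,959.9060
Price P = Σ PV = 53,881.8604.
Macaulay duration = Σ(t·PV) / P = 481,959.9060 / 53,881.8604 = 8.94475 half-year periods.
In years: 8.94475 / 2 = 4.47238 years.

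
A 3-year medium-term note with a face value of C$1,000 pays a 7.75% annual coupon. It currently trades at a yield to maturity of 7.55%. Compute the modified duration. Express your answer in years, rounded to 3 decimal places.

Periodic yield y = 0.0755. First find Macaulay duration:
  t   CF        PV=CF/(1+0.0755)^t    t·PV
  1        77.50        72.0595        72.0595
  2        77.50        67.0009       134.0019
  3     1,077.50       866.1359     2,598.4077
  Σ                  1,005.1963     2,804.4690
P = 1,005.1963; Macaulay duration = 2,804.4690 / 1,005.1963 = 2.78997 years.
Modified duration = D_Mac / (1 + y) = 2.78997 / 1.0755 = 2.59412 years.

2.594 years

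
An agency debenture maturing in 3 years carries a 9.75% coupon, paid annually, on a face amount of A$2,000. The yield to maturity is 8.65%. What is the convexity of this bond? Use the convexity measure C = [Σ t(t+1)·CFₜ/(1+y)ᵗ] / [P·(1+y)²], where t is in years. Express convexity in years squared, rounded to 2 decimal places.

9.02

With y = 0.0865:
  t   CF        PV=CF/(1+0.0865)^t    t·PV        t(t+1)·PV
  1       195.00       179.4754       179.4754         358.9508
  2       195.00       165.1867       330.3735         991.1204
  3     2,195.00     1,711.3756     5,134.1268      20,536.5071
  Σ                  2,056.0377     5,643.9756      21,886.5782
P = 2,056.0377.
Convexity = Σ t(t+1)·PV / [P·(1+y)²] = 21,886.5782 / (2,056.0377 × 1.180482) = 9.01752.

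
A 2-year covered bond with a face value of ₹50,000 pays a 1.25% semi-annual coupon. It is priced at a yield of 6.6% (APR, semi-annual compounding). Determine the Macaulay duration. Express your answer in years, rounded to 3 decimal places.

Periodic yield y = 0.033. Discount each cash flow and weight by its period:
  t   CF        PV=CF/(1+0.033)^t    t·PV
  1       312.50       302.5169       302.5169
  2       312.50       292.8528       585.7056
  3       312.50       283.4974       850.4922
  4    50,312.50    44,184.9748   176,739.8992
  Σ                 45,063.8419   178,478.6139
Price P = Σ PV = 45,063.8419.
Macaulay duration = Σ(t·PV) / P = 178,478.6139 / 45,063.8419 = 3.96057 half-year periods.
In years: 3.96057 / 2 = 1.98029 years.

1.980 years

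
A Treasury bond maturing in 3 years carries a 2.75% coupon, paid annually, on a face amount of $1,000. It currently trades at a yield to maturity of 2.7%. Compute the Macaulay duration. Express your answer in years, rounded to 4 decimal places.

Periodic yield y = 0.027. Discount each cash flow and weight by its year:
  t   CF        PV=CF/(1+0.027)^t    t·PV
  1        27.50        26.7770        26.7770
  2        27.50        26.0730        52.1461
  3     1,027.50       948.5724     2,845.7173
  Σ                  1,001.4225     2,924.6404
Price P = Σ PV = 1,001.4225.
Macaulay duration = Σ(t·PV) / P = 2,924.6404 / 1,001.4225 = 2.92049 years.

2.9205 years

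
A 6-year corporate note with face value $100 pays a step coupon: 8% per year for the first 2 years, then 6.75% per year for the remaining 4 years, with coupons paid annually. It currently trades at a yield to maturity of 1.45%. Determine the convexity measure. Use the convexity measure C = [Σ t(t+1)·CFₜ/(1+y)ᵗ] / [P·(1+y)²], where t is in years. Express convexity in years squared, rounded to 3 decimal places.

With y = 0.0145:
  t   CF        PV=CF/(1+0.0145)^t    t·PV        t(t+1)·PV
  1         8.00         7.8857         7.8857          15.7713
  2         8.00         7.7730        15.5459          46.6377
  3         6.75         6.4647        19.3941          77.5763
  4         6.75         6.3723        25.4892         127.4458
  5         6.75         6.2812        31.4061         188.4364
  6       106.75        97.9164       587.4986       4,112.4901
  Σ                    132.6932       687.2194       4,568.3576
P = 132.6932.
Convexity = Σ t(t+1)·PV / [P·(1+y)²] = 4,568.3576 / (132.6932 × 1.029210) = 33.45085.

33.451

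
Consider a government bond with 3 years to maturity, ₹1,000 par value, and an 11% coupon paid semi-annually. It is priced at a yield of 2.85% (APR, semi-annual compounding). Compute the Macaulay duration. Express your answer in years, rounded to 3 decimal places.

Periodic yield y = 0.01425. Discount each cash flow and weight by its period:
  t   CF        PV=CF/(1+0.01425)^t    t·PV
  1        55.00        54.2273        54.2273
  2        55.00        53.4654       106.9308
  3        55.00        52.7142       158.1426
  4        55.00        51.9736       207.8943
  5        55.00        51.2434       256.2168
  6     1,055.00       969.1307     5,814.7843
  Σ                  1,232.7545     6,598.1961
Price P = Σ PV = 1,232.7545.
Macaulay duration = Σ(t·PV) / P = 6,598.1961 / 1,232.7545 = 5.35240 half-year periods.
In years: 5.35240 / 2 = 2.67620 years.

2.676 years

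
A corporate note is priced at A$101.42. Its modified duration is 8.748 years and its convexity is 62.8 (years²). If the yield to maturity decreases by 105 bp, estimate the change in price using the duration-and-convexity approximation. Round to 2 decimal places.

Duration effect: -D_mod·Δy = -8.748 × (-0.0105) = +0.091854
Convexity effect: ½·C·(Δy)² = 0.5 × 62.8 × (-0.0105)² = +0.00346185
ΔP/P ≈ +0.091854 + 0.00346185 = +0.09531585
ΔP ≈ 101.42 × (+0.09531585) = +9.666933507.

+A$9.67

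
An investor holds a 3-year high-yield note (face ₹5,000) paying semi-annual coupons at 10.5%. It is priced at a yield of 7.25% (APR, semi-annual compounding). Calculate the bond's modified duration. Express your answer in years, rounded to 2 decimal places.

Periodic yield y = 0.03625. First find Macaulay duration:
  t   CF        PV=CF/(1+0.03625)^t    t·PV
  1       262.50       253.3172       253.3172
  2       262.50       244.4557       488.9115
  3       262.50       235.9042       707.7126
  4       262.50       227.6518       910.6073
  5       262.50       219.6881     1,098.4406
  6     5,262.50     4,250.1558    25,500.9346
  Σ                  5,431.1729    28,959.9239
P = 5,431.1729; Macaulay duration = 28,959.9239 / 5,431.1729 = 5.33217 half-year periods = 2.66608 years.
Modified duration = D_Mac / (1 + y) = 2.66608 / 1.03625 = 2.57282 years.

2.57 years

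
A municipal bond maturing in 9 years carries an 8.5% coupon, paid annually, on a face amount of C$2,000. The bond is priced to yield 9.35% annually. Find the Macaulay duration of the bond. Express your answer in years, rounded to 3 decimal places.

6.572 years

Periodic yield y = 0.0935. Discount each cash flow and weight by its year:
  t   CF        PV=CF/(1+0.0935)^t    t·PV
  1       170.00       155.4641       155.4641
  2       170.00       142.1711       284.3422
  3       170.00       130.0147       390.0442
  4       170.00       118.8978       475.5911
  5       170.00       108.7314       543.6570
  6       170.00        99.4343       596.6058
  7       170.00        90.9321       636.5250
  8       170.00        83.1570       665.2557
  9     2,170.00       970.7126     8,736.4130
  Σ                  1,899.5151    12,483.8981
Price P = Σ PV = 1,899.5151.
Macaulay duration = Σ(t·PV) / P = 12,483.8981 / 1,899.5151 = 6.57215 years.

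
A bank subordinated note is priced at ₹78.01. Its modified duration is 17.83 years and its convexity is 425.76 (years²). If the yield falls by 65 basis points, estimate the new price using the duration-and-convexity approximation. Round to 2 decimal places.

₹87.75

Duration effect: -D_mod·Δy = -17.83 × (-0.0065) = +0.115895
Convexity effect: ½·C·(Δy)² = 0.5 × 425.76 × (-0.0065)² = +0.00899418
ΔP/P ≈ +0.115895 + 0.00899418 = +0.12488918
New price ≈ 78.01 × (1 + 0.12488918) = 87.7526049318.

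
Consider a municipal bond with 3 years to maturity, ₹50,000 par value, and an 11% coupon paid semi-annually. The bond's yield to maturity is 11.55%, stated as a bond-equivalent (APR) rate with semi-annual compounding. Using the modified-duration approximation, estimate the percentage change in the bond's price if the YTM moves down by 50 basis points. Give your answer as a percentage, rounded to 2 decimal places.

Periodic yield y = 0.05775. Modified duration first:
  t   CF        PV=CF/(1+0.05775)^t    t·PV
  1     2,750.00     2,599.8582     2,599.8582
  2     2,750.00     2,457.9137     4,915.8273
  3     2,750.00     2,323.7189     6,971.1567
  4     2,750.00     2,196.8508     8,787.4031
  5     2,750.00     2,076.9093    10,384.5463
  6    52,750.00    37,663.8108   225,982.8650
  Σ                 49,319.0616   259,641.6567
P = 49,319.0616; D_Mac = 5.26453 half-year periods = 2.63226 yrs; D_mod = 2.63226/(1+0.05775) = 2.48855 yrs.
ΔP/P ≈ -D_mod · Δy = -2.48855 × (-0.005) = +0.012443 = +1.2443%.

+1.24%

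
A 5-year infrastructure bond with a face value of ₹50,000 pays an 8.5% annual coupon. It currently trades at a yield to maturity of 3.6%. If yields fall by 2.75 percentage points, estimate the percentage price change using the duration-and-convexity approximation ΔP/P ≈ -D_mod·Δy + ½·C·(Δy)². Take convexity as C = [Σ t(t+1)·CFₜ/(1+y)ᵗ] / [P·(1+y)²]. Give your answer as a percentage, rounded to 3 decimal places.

With y = 0.036:
  t   CF        PV=CF/(1+0.036)^t    t·PV        t(t+1)·PV
  1     4,250.00     4,102.3166     4,102.3166       8,204.6332
  2     4,250.00     3,959.7651     7,919.5301      23,758.5904
  3     4,250.00     3,822.1670    11,466.5011      45,866.0046
  4     4,250.00     3,689.3504    14,757.4017      73,787.0086
  5    54,250.00    45,457.0204   227,285.1021   1,363,710.6124
  Σ                 61,030.6196   265,530.8517   1,515,326.8491
P = 61,030.6196; D_Mac = 4.35078 yrs; D_mod = 4.19960 yrs; C = 23.13338.
Duration effect: -4.19960 × (-0.0275) = +0.115489
Convexity effect: 0.5 × 23.13338 × (-0.0275)² = +0.0087473
ΔP/P ≈ +0.115489 + 0.0087473 = +0.124236 = +12.4236%.

+12.424%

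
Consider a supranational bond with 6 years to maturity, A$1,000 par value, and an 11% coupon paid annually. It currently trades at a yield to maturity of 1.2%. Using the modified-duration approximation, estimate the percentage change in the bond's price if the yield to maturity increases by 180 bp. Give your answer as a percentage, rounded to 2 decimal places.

-8.85%

Periodic yield y = 0.012. Modified duration first:
  t   CF        PV=CF/(1+0.012)^t    t·PV
  1       110.00       108.6957       108.6957
  2       110.00       107.4068       214.8135
  3       110.00       106.1332       318.3995
  4       110.00       104.8747       419.4987
  5       110.00       103.6311       518.1555
  6     1,110.00     1,033.3321     6,199.9924
  Σ                  1,564.0734     7,779.5553
P = 1,564.0734; D_Mac = 4.97391 yrs; D_mod = 4.97391/(1+0.012) = 4.91493 yrs.
ΔP/P ≈ -D_mod · Δy = -4.91493 × (+0.018) = -0.088469 = -8.8469%.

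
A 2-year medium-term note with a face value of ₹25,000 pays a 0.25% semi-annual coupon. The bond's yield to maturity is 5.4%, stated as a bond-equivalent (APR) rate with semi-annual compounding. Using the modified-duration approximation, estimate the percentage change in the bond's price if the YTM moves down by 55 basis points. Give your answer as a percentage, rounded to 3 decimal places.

Periodic yield y = 0.027. Modified duration first:
  t   CF        PV=CF/(1+0.027)^t    t·PV
  1        31.25        30.4284        30.4284
  2        31.25        29.6285        59.2569
  3        31.25        28.8495        86.5486
  4    25,031.25    22,500.9453    90,003.7811
  Σ                 22,589.8517    90,180.0150
P = 22,589.8517; D_Mac = 3.99206 half-year periods = 1.99603 yrs; D_mod = 1.99603/(1+0.027) = 1.94355 yrs.
ΔP/P ≈ -D_mod · Δy = -1.94355 × (-0.0055) = +0.010690 = +1.0690%.

+1.069%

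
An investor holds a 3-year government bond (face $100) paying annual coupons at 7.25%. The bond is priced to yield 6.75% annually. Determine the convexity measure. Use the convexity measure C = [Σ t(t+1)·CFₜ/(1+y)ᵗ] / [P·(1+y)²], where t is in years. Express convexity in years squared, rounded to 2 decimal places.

With y = 0.0675:
  t   CF        PV=CF/(1+0.0675)^t    t·PV        t(t+1)·PV
  1         7.25         6.7916         6.7916          13.5831
  2         7.25         6.3621        12.7243          38.1728
  3       107.25        88.1645       264.4934       1,057.9738
  Σ                    101.3182       284.0093       1,109.7297
P = 101.3182.
Convexity = Σ t(t+1)·PV / [P·(1+y)²] = 1,109.7297 / (101.3182 × 1.139556) = 9.61156.

9.61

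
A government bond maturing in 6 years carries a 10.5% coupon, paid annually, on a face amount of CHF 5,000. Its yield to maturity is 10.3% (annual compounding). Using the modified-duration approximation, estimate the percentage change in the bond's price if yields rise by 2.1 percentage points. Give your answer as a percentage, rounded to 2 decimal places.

-9.04%

Periodic yield y = 0.103. Modified duration first:
  t   CF        PV=CF/(1+0.103)^t    t·PV
  1       525.00       475.9746       475.9746
  2       525.00       431.5273       863.0546
  3       525.00       391.2306     1,173.6917
  4       525.00       354.6968     1,418.7871
  5       525.00       321.5746     1,607.8730
  6     5,525.00     3,068.1685    18,409.0110
  Σ                  5,043.1724    23,948.3921
P = 5,043.1724; D_Mac = 4.74868 yrs; D_mod = 4.74868/(1+0.103) = 4.30524 yrs.
ΔP/P ≈ -D_mod · Δy = -4.30524 × (+0.021) = -0.090410 = -9.0410%.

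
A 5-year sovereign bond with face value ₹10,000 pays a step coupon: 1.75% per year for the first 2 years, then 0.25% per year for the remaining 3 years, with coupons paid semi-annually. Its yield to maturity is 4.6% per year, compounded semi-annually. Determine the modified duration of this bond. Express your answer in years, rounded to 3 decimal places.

4.733 years

Periodic yield y = 0.023. First find Macaulay duration:
  t   CF        PV=CF/(1+0.023)^t    t·PV
  1        87.50        85.5327        85.5327
  2        87.50        83.6097       167.2194
  3        87.50        81.7299       245.1898
  4        87.50        79.8924       319.5696
  5        12.50        11.1566        55.7830
  6        12.50        10.9058        65.4346
  7        12.50        10.6606        74.6240
  8        12.50        10.4209        83.3671
  9        12.50        10.1866        91.6794
  10   10,012.50     7,976.0192    79,760.1922
  Σ                  8,360.1145    80,948.5920
P = 8,360.1145; Macaulay duration = 80,948.5920 / 8,360.1145 = 9.68271 half-year periods = 4.84136 years.
Modified duration = D_Mac / (1 + y) = 4.84136 / 1.023 = 4.73251 years.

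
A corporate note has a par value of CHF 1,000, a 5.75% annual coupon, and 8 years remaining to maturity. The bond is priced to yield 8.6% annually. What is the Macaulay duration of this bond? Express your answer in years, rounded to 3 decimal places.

6.488 years

Periodic yield y = 0.086. Discount each cash flow and weight by its year:
  t   CF        PV=CF/(1+0.086)^t    t·PV
  1        57.50        52.9466        52.9466
  2        57.50        48.7538        97.5075
  3        57.50        44.8930       134.6789
  4        57.50        41.3379       165.3517
  5        57.50        38.0644       190.3219
  6        57.50        35.0501       210.3004
  7        57.50        32.2745       225.9213
  8     1,057.50       546.5649     4,372.5196
  Σ                    839.8851     5,449.5478
Price P = Σ PV = 839.8851.
Macaulay duration = Σ(t·PV) / P = 5,449.5478 / 839.8851 = 6.48844 years.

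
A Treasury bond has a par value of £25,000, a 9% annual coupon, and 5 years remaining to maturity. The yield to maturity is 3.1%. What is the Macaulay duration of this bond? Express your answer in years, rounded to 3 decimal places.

Periodic yield y = 0.031. Discount each cash flow and weight by its year:
  t   CF        PV=CF/(1+0.031)^t    t·PV
  1     2,250.00     2,182.3472     2,182.3472
  2     2,250.00     2,116.7286     4,233.4573
  3     2,250.00     2,053.0831     6,159.2492
  4     2,250.00     1,991.3512     7,965.4047
  5    27,250.00    23,392.3137   116,961.5687
  Σ                 31,735.8239   137,502.0272
Price P = Σ PV = 31,735.8239.
Macaulay duration = Σ(t·PV) / P = 137,502.0272 / 31,735.8239 = 4.33271 years.

4.333 years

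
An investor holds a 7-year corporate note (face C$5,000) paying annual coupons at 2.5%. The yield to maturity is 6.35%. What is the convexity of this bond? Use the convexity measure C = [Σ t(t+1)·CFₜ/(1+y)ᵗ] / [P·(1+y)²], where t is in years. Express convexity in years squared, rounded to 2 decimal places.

44.22

With y = 0.0635:
  t   CF        PV=CF/(1+0.0635)^t    t·PV        t(t+1)·PV
  1       125.00       117.5364       117.5364         235.0729
  2       125.00       110.5185       221.0370         663.1111
  3       125.00       103.9196       311.7588       1,247.0354
  4       125.00        97.7147       390.8589       1,954.2946
  5       125.00        91.8803       459.4016       2,756.4099
  6       125.00        86.3943       518.3657       3,628.5602
  7     5,125.00     3,330.6685    23,314.6795     186,517.4362
  Σ                  3,938.6324    25,333.6381     197,001.9202
P = 3,938.6324.
Convexity = Σ t(t+1)·PV / [P·(1+y)²] = 197,001.9202 / (3,938.6324 × 1.131032) = 44.22319.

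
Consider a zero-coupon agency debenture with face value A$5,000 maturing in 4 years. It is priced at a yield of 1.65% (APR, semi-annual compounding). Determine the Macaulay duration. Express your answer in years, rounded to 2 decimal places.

4.00 years

A zero-coupon bond has a single cash flow at maturity, so its Macaulay duration equals its maturity: 4 years.
(Equivalently: 8 semi-annual periods ÷ 2 = 4 years.)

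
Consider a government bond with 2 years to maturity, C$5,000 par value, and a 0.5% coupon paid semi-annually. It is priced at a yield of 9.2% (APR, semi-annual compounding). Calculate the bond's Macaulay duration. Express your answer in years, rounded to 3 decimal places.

1.992 years

Periodic yield y = 0.046. Discount each cash flow and weight by its period:
  t   CF        PV=CF/(1+0.046)^t    t·PV
  1        12.50        11.9503        11.9503
  2        12.50        11.4247        22.8495
  3        12.50        10.9223        32.7670
  4     5,012.50     4,187.2380    16,748.9520
  Σ                  4,221.5354    16,816.5188
Price P = Σ PV = 4,221.5354.
Macaulay duration = Σ(t·PV) / P = 16,816.5188 / 4,221.5354 = 3.98351 half-year periods.
In years: 3.98351 / 2 = 1.99175 years.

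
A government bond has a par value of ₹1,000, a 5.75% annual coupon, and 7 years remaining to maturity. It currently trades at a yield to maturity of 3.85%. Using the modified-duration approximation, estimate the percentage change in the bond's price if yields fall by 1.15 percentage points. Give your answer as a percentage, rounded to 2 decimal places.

+6.67%

Periodic yield y = 0.0385. Modified duration first:
  t   CF        PV=CF/(1+0.0385)^t    t·PV
  1        57.50        55.3683        55.3683
  2        57.50        53.3157       106.6313
  3        57.50        51.3391       154.0173
  4        57.50        49.4358       197.7433
  5        57.50        47.6031       238.0156
  6        57.50        45.8383       275.0300
  7     1,057.50       811.7735     5,682.4145
  Σ                  1,114.6739     6,709.2204
P = 1,114.6739; D_Mac = 6.01900 yrs; D_mod = 6.01900/(1+0.0385) = 5.79586 yrs.
ΔP/P ≈ -D_mod · Δy = -5.79586 × (-0.0115) = +0.066652 = +6.6652%.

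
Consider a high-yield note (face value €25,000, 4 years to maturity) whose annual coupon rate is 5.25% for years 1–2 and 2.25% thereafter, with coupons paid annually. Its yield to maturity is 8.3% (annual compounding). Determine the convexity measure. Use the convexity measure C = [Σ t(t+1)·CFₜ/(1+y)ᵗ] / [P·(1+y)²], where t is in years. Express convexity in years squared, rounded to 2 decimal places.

With y = 0.083:
  t   CF        PV=CF/(1+0.083)^t    t·PV        t(t+1)·PV
  1     1,312.50     1,211.9114     1,211.9114       2,423.8227
  2     1,312.50     1,119.0317     2,238.0634       6,714.1903
  3       562.50       442.8301     1,328.4904       5,313.9615
  4    25,562.50    18,581.8735    74,327.4939     371,637.4697
  Σ                 21,355.6467    79,105.9591     386,089.4443
P = 21,355.6467.
Convexity = Σ t(t+1)·PV / [P·(1+y)²] = 386,089.4443 / (21,355.6467 × 1.172889) = 15.41410.

15.41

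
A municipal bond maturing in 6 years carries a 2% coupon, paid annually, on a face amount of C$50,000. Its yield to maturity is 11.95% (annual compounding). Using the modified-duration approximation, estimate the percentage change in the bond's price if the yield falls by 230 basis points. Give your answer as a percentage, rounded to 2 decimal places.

+11.52%

Periodic yield y = 0.1195. Modified duration first:
  t   CF        PV=CF/(1+0.1195)^t    t·PV
  1     1,000.00       893.2559       893.2559
  2     1,000.00       797.9061     1,595.8123
  3     1,000.00       712.7344     2,138.2031
  4     1,000.00       636.6542     2,546.6168
  5     1,000.00       568.6951     2,843.4757
  6    51,000.00    25,907.5049   155,445.0293
  Σ                 29,516.7506   165,462.3930
P = 29,516.7506; D_Mac = 5.60571 yrs; D_mod = 5.60571/(1+0.1195) = 5.00734 yrs.
ΔP/P ≈ -D_mod · Δy = -5.00734 × (-0.023) = +0.115169 = +11.5169%.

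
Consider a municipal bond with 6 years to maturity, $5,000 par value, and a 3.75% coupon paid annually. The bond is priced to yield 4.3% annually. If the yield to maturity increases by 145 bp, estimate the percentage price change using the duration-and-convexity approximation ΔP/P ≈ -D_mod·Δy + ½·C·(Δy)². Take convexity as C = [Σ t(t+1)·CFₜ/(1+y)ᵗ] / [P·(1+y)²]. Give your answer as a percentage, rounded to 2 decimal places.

-7.25%

With y = 0.043:
  t   CF        PV=CF/(1+0.043)^t    t·PV        t(t+1)·PV
  1       187.50       179.7699       179.7699         359.5398
  2       187.50       172.3585       344.7170       1,034.1509
  3       187.50       165.2526       495.7579       1,983.0314
  4       187.50       158.4397       633.7588       3,168.7942
  5       187.50       151.9077       759.5384       4,557.2304
  6     5,187.50     4,029.5102    24,177.0612     169,239.4283
  Σ                  4,857.2386    26,590.6031     180,342.1749
P = 4,857.2386; D_Mac = 5.47443 yrs; D_mod = 5.24873 yrs; C = 34.13023.
Duration effect: -5.24873 × (+0.0145) = -0.076107
Convexity effect: 0.5 × 34.13023 × (0.0145)² = +0.0035879
ΔP/P ≈ -0.076107 + 0.0035879 = -0.072519 = -7.2519%.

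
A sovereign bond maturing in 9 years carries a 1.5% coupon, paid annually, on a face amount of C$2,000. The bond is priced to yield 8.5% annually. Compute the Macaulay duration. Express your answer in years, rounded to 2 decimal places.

Periodic yield y = 0.085. Discount each cash flow and weight by its year:
  t   CF        PV=CF/(1+0.085)^t    t·PV
  1        30.00        27.6498        27.6498
  2        30.00        25.4837        50.9673
  3        30.00        23.4872        70.4617
  4        30.00        21.6472        86.5889
  5        30.00        19.9514        99.7568
  6        30.00        18.3884       110.3301
  7        30.00        16.9478       118.6345
  8        30.00        15.6201       124.9607
  9     2,030.00       974.1557     8,767.4017
  Σ                  1,143.3312     9,456.7515
Price P = Σ PV = 1,143.3312.
Macaulay duration = Σ(t·PV) / P = 9,456.7515 / 1,143.3312 = 8.27123 years.

8.27 years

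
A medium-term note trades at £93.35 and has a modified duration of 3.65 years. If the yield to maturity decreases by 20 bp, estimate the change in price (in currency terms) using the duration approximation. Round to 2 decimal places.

+£0.68

Duration approximation: ΔP/P ≈ -D_mod · Δy = -3.65 × (-0.002) = +0.007300.
ΔP ≈ 93.35 × (+0.007300) = +0.681455.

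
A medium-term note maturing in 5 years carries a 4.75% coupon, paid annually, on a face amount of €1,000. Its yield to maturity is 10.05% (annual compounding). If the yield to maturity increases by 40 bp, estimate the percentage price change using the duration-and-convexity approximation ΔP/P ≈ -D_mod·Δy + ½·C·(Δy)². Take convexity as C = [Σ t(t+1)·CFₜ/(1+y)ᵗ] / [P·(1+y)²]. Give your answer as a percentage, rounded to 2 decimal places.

With y = 0.1005:
  t   CF        PV=CF/(1+0.1005)^t    t·PV        t(t+1)·PV
  1        47.50        43.1622        43.1622          86.3244
  2        47.50        39.2205        78.4411         235.3232
  3        47.50        35.6388       106.9165         427.6660
  4        47.50        32.3842       129.5369         647.6844
  5     1,047.50       648.9389     3,244.6944      19,468.1665
  Σ                    799.3447     3,602.7511      20,865.1645
P = 799.3447; D_Mac = 4.50713 yrs; D_mod = 4.09553 yrs; C = 21.55300.
Duration effect: -4.09553 × (+0.004) = -0.016382
Convexity effect: 0.5 × 21.55300 × (0.004)² = +0.0001724
ΔP/P ≈ -0.016382 + 0.0001724 = -0.016210 = -1.6210%.

-1.62%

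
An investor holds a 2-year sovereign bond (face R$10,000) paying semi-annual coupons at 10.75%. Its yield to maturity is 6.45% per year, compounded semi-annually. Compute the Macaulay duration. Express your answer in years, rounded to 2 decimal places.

Periodic yield y = 0.03225. Discount each cash flow and weight by its period:
  t   CF        PV=CF/(1+0.03225)^t    t·PV
  1       537.50       520.7072       520.7072
  2       537.50       504.4390     1,008.8781
  3       537.50       488.6791     1,466.0374
  4    10,537.50     9,281.0694    37,124.2777
  Σ                 10,794.8948    40,119.9004
Price P = Σ PV = 10,794.8948.
Macaulay duration = Σ(t·PV) / P = 40,119.9004 / 10,794.8948 = 3.71656 half-year periods.
In years: 3.71656 / 2 = 1.85828 years.

1.86 years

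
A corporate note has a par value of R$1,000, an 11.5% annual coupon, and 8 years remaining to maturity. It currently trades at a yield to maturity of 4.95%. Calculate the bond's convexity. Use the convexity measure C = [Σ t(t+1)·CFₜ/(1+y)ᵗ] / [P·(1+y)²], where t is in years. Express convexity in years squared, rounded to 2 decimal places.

With y = 0.0495:
  t   CF        PV=CF/(1+0.0495)^t    t·PV        t(t+1)·PV
  1       115.00       109.5760       109.5760         219.1520
  2       115.00       104.4078       208.8156         626.4468
  3       115.00        99.4834       298.4501       1,193.8005
  4       115.00        94.7912       379.1648       1,895.8242
  5       115.00        90.3204       451.6018       2,709.6106
  6       115.00        86.0604       516.3622       3,614.5353
  7       115.00        82.0013       574.0091       4,592.0728
  8     1,115.00       757.5570     6,060.4561      54,544.1051
  Σ                  1,424.1974     8,598.4357      69,395.5473
P = 1,424.1974.
Convexity = Σ t(t+1)·PV / [P·(1+y)²] = 69,395.5473 / (1,424.1974 × 1.101450) = 44.23811.

44.24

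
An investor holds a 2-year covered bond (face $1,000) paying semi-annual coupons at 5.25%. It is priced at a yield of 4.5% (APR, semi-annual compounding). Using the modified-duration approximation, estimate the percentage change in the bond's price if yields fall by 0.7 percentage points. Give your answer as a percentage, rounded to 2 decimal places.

Periodic yield y = 0.0225. Modified duration first:
  t   CF        PV=CF/(1+0.0225)^t    t·PV
  1        26.25        25.6724        25.6724
  2        26.25        25.1075        50.2149
  3        26.25        24.5550        73.6649
  4     1,026.25       938.8580     3,755.4319
  Σ                  1,014.1928     3,904.9841
P = 1,014.1928; D_Mac = 3.85034 half-year periods = 1.92517 yrs; D_mod = 1.92517/(1+0.0225) = 1.88281 yrs.
ΔP/P ≈ -D_mod · Δy = -1.88281 × (-0.007) = +0.013180 = +1.3180%.

+1.32%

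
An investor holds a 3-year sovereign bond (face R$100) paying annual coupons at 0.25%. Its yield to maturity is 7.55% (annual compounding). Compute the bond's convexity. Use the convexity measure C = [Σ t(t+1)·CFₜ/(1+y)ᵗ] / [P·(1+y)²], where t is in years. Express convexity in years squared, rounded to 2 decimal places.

10.34

With y = 0.0755:
  t   CF        PV=CF/(1+0.0755)^t    t·PV        t(t+1)·PV
  1         0.25         0.2325         0.2325           0.4649
  2         0.25         0.2161         0.4323           1.2968
  3       100.25        80.5848       241.7544         967.0176
  Σ                     81.0334       242.4191         968.7793
P = 81.0334.
Convexity = Σ t(t+1)·PV / [P·(1+y)²] = 968.7793 / (81.0334 × 1.156700) = 10.33570.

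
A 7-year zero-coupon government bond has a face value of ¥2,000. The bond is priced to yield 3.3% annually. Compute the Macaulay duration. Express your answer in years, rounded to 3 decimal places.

A zero-coupon bond has a single cash flow at maturity, so its Macaulay duration equals its maturity: 7 years.

7.000 years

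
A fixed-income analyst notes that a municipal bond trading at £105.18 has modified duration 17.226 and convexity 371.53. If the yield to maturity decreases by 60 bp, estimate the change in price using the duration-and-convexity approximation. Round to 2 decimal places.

+£11.57

Duration effect: -D_mod·Δy = -17.226 × (-0.006) = +0.103356
Convexity effect: ½·C·(Δy)² = 0.5 × 371.53 × (-0.006)² = +0.00668754
ΔP/P ≈ +0.103356 + 0.00668754 = +0.11004354
ΔP ≈ 105.18 × (+0.11004354) = +11.5743795372.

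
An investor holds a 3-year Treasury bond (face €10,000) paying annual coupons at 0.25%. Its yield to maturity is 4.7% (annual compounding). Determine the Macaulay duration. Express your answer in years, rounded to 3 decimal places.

2.992 years

Periodic yield y = 0.047. Discount each cash flow and weight by its year:
  t   CF        PV=CF/(1+0.047)^t    t·PV
  1        25.00        23.8777        23.8777
  2        25.00        22.8059        45.6117
  3    10,025.00     8,734.6264    26,203.8793
  Σ                  8,781.3101    26,273.3688
Price P = Σ PV = 8,781.3101.
Macaulay duration = Σ(t·PV) / P = 26,273.3688 / 8,781.3101 = 2.99196 years.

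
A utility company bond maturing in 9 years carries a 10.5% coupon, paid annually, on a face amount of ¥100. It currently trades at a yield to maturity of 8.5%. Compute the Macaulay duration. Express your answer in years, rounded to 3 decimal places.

Periodic yield y = 0.085. Discount each cash flow and weight by its year:
  t   CF        PV=CF/(1+0.085)^t    t·PV
  1        10.50         9.6774         9.6774
  2        10.50         8.9193        17.8386
  3        10.50         8.2205        24.6616
  4        10.50         7.5765        30.3061
  5        10.50         6.9830        34.9149
  6        10.50         6.4359        38.6155
  7        10.50         5.9317        41.5221
  8        10.50         5.4670        43.7362
  9       110.50        53.0267       477.2403
  Σ                    112.2381       718.5128
Price P = Σ PV = 112.2381.
Macaulay duration = Σ(t·PV) / P = 718.5128 / 112.2381 = 6.40168 years.

6.402 years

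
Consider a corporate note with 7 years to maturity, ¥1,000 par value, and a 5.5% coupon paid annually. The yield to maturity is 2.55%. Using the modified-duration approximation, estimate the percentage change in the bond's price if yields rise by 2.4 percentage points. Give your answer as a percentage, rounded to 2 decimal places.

Periodic yield y = 0.0255. Modified duration first:
  t   CF        PV=CF/(1+0.0255)^t    t·PV
  1        55.00        53.6324        53.6324
  2        55.00        52.2988       104.5975
  3        55.00        50.9983       152.9949
  4        55.00        49.7302       198.9207
  5        55.00        48.4936       242.4680
  6        55.00        47.2878       283.7265
  7     1,055.00       884.5101     6,191.5708
  Σ                  1,186.9511     7,227.9109
P = 1,186.9511; D_Mac = 6.08948 yrs; D_mod = 6.08948/(1+0.0255) = 5.93806 yrs.
ΔP/P ≈ -D_mod · Δy = -5.93806 × (+0.024) = -0.142513 = -14.2513%.

-14.25%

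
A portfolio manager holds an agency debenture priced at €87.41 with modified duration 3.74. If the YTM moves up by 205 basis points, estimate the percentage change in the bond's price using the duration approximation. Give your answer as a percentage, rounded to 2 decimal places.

Duration approximation: ΔP/P ≈ -D_mod · Δy = -3.74 × (+0.0205) = -0.076670.
As a percentage: -7.6670%.

-7.67%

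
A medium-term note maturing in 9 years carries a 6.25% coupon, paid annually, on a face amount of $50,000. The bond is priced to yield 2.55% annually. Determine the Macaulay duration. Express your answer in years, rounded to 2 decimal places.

Periodic yield y = 0.0255. Discount each cash flow and weight by its year:
  t   CF        PV=CF/(1+0.0255)^t    t·PV
  1     3,125.00     3,047.2940     3,047.2940
  2     3,125.00     2,971.5202     5,943.0405
  3     3,125.00     2,897.6307     8,692.8920
  4     3,125.00     2,825.5784    11,302.3136
  5     3,125.00     2,755.3178    13,776.5890
  6     3,125.00     2,686.8043    16,120.8258
  7     3,125.00     2,619.9944    18,339.9610
  8     3,125.00     2,554.8459    20,438.7669
  9    53,125.00    42,352.3937   381,171.5430
  Σ                 64,711.3794   478,833.2258
Price P = Σ PV = 64,711.3794.
Macaulay duration = Σ(t·PV) / P = 478,833.2258 / 64,711.3794 = 7.39952 years.

7.40 years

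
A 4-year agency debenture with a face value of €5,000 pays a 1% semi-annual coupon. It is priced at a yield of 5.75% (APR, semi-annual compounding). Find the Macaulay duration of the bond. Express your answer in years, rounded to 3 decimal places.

Periodic yield y = 0.02875. Discount each cash flow and weight by its period:
  t   CF        PV=CF/(1+0.02875)^t    t·PV
  1        25.00        24.3013        24.3013
  2        25.00        23.6222        47.2444
  3        25.00        22.9620        68.8861
  4        25.00        22.3203        89.2813
  5        25.00        21.6966       108.4828
  6        25.00        21.0902       126.5413
  7        25.00        20.5008       143.5057
  8     5,025.00     4,005.5050    32,044.0402
  Σ                  4,161.9985    32,652.2831
Price P = Σ PV = 4,161.9985.
Macaulay duration = Σ(t·PV) / P = 32,652.2831 / 4,161.9985 = 7.84534 half-year periods.
In years: 7.84534 / 2 = 3.92267 years.

3.923 years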